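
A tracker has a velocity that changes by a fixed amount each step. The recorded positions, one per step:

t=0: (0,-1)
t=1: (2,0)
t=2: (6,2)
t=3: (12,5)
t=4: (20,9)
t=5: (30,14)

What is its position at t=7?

Taking differences between consecutive positions: (+2,+1), (+4,+2), (+6,+3), (+8,+4), (+10,+5). These grow by (+2,+1) each step.
step 6: (30,14) + (+12,+6) → (42,20)
step 7: (42,20) + (+14,+7) → (56,27)

(56,27)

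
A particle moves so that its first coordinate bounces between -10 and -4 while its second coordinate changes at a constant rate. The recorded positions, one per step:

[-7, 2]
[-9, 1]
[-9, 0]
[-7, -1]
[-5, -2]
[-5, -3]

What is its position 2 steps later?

The first coordinate travels 2 per step and bounces off the walls at -10 and -4.
  step 6: -5 → -7
  step 7: -7 → -9
The second coordinate changes by -1 each step: at step 7 it is -5.

[-9, -5]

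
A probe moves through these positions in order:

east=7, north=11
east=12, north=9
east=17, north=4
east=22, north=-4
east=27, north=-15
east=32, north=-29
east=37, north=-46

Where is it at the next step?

east=42, north=-66

Successive displacements: (+5, -2), (+5, -5), (+5, -8), (+5, -11), (+5, -14), (+5, -17) — each changes by (+0, -3).
step 7: east=37, north=-46 + (+5, -20) → east=42, north=-66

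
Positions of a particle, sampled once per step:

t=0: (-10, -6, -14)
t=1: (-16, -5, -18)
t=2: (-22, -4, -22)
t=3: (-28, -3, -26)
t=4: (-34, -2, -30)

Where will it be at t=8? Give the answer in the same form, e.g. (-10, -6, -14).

(-58, 2, -46)

The position changes by (-6, +1, -4) every step.
step 5: (-34, -2, -30) + (-6, +1, -4) → (-40, -1, -34)
step 6: (-40, -1, -34) + (-6, +1, -4) → (-46, 0, -38)
step 7: (-46, 0, -38) + (-6, +1, -4) → (-52, 1, -42)
step 8: (-52, 1, -42) + (-6, +1, -4) → (-58, 2, -46)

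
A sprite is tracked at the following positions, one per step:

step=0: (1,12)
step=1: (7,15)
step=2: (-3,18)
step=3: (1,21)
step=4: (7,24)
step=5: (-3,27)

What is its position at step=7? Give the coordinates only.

The first coordinate repeats the cycle [1, 7, -3] with period 3; step 7 mod 3 = 1, giving 7.
The second coordinate changes by +3 each step, so at step 7 it is 12 + 7·(3) = 33.

(7,33)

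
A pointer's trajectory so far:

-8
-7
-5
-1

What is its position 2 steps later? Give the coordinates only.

Consecutive displacements +1, +2, +4 scale by a factor of 2 each step.
step 4: -1 + 8 → 7
step 5: 7 + 16 → 23

23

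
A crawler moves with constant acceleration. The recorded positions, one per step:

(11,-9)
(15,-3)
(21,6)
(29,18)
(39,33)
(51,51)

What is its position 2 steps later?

First differences are (+4,+6), (+6,+9), (+8,+12), (+10,+15), (+12,+18); their common second difference is (+2,+3) (constant acceleration).
step 6: (51,51) + (+14,+21) → (65,72)
step 7: (65,72) + (+16,+24) → (81,96)

(81,96)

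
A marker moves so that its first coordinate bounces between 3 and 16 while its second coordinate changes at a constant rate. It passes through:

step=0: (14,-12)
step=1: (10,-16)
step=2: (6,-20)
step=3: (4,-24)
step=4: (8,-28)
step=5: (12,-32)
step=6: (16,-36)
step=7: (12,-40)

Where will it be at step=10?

(6,-52)

The first coordinate reflects between 3 and 16, moving 4 per step.
  step 8: 12 → 8
  step 9: 8 → 4
  step 10: 4 → 6
The second coordinate changes by -4 each step: at step 10 it is -52.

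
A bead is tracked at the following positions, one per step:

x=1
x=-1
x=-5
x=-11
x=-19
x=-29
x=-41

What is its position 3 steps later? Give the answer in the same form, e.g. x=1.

x=-89

Successive displacements: -2, -4, -6, -8, -10, -12 — each changes by -2.
step 7: -41 − 14 → x=-55
step 8: -55 − 16 → x=-71
step 9: -71 − 18 → x=-89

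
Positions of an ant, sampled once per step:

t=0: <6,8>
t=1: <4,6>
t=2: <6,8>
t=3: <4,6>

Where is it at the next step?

<6,8>

Consecutive displacements <-2,-2>, <+2,+2>, <-2,-2> scale by a factor of -1 each step.
step 4: <4,6> + <+2,+2> → <6,8>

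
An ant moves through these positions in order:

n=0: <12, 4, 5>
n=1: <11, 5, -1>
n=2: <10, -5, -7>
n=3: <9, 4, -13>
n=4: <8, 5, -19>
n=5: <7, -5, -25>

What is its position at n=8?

First: linear, -1 per step → 4 at step 8.
Second: cycles through 4, 5, -5 every 3 steps. Step 8 lands at position 2 of the cycle → -5.
Third: linear, -6 per step → -43 at step 8.

<4, -5, -43>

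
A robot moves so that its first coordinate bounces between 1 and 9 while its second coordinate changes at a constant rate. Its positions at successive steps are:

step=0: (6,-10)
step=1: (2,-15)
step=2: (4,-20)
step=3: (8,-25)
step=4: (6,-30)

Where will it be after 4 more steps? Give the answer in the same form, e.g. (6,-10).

The first coordinate reflects between 1 and 9, moving 4 per step.
  step 5: 6 → 2
  step 6: 2 → 4
  step 7: 4 → 8
  step 8: 8 → 6
The second coordinate changes by -5 each step: at step 8 it is -50.

(6,-50)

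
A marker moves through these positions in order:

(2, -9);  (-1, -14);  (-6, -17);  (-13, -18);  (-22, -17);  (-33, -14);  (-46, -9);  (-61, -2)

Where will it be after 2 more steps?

(-97, 18)

Successive displacements: (-3, -5), (-5, -3), (-7, -1), (-9, +1), (-11, +3), (-13, +5), (-15, +7) — each changes by (-2, +2).
step 8: (-61, -2) + (-17, +9) → (-78, 7)
step 9: (-78, 7) + (-19, +11) → (-97, 18)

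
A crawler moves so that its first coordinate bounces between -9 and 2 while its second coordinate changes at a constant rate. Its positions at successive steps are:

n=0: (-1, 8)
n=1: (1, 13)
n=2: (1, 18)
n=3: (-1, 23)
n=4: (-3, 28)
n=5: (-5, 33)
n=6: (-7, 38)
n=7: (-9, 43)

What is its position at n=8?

(-7, 48)

The first coordinate reflects between -9 and 2, moving 2 per step.
  step 8: -9 → -7
The second coordinate changes by +5 each step: at step 8 it is 48.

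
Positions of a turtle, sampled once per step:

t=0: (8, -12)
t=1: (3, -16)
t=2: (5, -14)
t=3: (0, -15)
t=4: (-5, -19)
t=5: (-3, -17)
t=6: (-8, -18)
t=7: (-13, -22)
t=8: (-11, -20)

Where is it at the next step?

(-16, -21)

Differencing gives (-5, -4), (+2, +2), (-5, -1), (-5, -4), (+2, +2), (-5, -1), (-5, -4), (+2, +2). This is the pattern (-5, -4), (+2, +2), (-5, -1) repeated.
step 9: apply (-5, -1) → (-16, -21)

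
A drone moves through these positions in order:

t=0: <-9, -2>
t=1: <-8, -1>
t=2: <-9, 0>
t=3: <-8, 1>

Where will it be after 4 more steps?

<-8, 5>

First: cycles through -9, -8 every 2 steps. Step 7 lands at position 1 of the cycle → -8.
Second: linear, +1 per step → 5 at step 7.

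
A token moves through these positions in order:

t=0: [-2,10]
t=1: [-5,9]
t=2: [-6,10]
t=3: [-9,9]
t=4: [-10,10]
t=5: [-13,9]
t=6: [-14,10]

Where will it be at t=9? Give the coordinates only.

Differencing gives [-3,-1], [-1,+1], [-3,-1], [-1,+1], [-3,-1], [-1,+1]. This is the pattern [-3,-1], [-1,+1] repeated.
step 7: apply [-3,-1] → [-17,9]
step 8: apply [-1,+1] → [-18,10]
step 9: apply [-3,-1] → [-21,9]

[-21,9]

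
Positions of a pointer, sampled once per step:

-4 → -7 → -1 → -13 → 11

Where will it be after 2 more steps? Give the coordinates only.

59

Step-to-step displacements: -3, +6, -12, +24; each is -2× the previous.
step 5: 11 − 48 → -37
step 6: -37 + 96 → 59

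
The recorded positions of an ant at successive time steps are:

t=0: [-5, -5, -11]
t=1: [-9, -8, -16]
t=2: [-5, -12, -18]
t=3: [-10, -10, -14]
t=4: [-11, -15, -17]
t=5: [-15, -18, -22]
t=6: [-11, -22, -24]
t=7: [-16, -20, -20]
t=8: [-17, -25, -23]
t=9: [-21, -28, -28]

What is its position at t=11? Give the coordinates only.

Differencing gives [-4, -3, -5], [+4, -4, -2], [-5, +2, +4], [-1, -5, -3], [-4, -3, -5], [+4, -4, -2], [-5, +2, +4], [-1, -5, -3], [-4, -3, -5]. This is the pattern [-4, -3, -5], [+4, -4, -2], [-5, +2, +4], [-1, -5, -3] repeated.
step 10: apply [+4, -4, -2] → [-17, -32, -30]
step 11: apply [-5, +2, +4] → [-22, -30, -26]

[-22, -30, -26]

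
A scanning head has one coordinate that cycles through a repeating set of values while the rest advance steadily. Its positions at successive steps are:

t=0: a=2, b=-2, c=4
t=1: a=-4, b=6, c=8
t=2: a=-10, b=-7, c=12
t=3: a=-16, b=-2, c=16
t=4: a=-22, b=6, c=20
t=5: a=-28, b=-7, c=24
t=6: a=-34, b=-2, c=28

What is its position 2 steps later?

A: linear, -6 per step → -46 at step 8.
B: cycles through -2, 6, -7 every 3 steps. Step 8 lands at position 2 of the cycle → -7.
C: linear, +4 per step → 36 at step 8.

a=-46, b=-7, c=36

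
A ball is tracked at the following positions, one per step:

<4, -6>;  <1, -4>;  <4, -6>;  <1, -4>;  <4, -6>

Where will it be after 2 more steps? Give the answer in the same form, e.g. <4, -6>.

<4, -6>

Step-to-step displacements: <-3, +2>, <+3, -2>, <-3, +2>, <+3, -2>; each is -1× the previous.
step 5: <4, -6> + <-3, +2> → <1, -4>
step 6: <1, -4> + <+3, -2> → <4, -6>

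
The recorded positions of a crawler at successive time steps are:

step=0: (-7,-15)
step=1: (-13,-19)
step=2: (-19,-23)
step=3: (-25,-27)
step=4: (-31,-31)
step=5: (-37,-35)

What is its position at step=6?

(-43,-39)

Constant displacement of (-6,-4) per step.
step 6: (-37,-35) + (-6,-4) → (-43,-39)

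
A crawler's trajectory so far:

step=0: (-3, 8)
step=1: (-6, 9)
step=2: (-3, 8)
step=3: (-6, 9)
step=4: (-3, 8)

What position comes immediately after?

Step-to-step displacements: (-3, +1), (+3, -1), (-3, +1), (+3, -1); each is -1× the previous.
step 5: (-3, 8) + (-3, +1) → (-6, 9)

(-6, 9)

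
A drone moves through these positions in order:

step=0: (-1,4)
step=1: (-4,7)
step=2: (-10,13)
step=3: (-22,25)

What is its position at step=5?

Step-to-step displacements: (-3,+3), (-6,+6), (-12,+12); each is 2× the previous.
step 4: (-22,25) + (-24,+24) → (-46,49)
step 5: (-46,49) + (-48,+48) → (-94,97)

(-94,97)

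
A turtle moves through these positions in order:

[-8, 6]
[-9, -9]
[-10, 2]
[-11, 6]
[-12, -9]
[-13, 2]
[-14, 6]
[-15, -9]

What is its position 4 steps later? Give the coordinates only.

[-19, 2]

First: linear, -1 per step → -19 at step 11.
Second: cycles through 6, -9, 2 every 3 steps. Step 11 lands at position 2 of the cycle → 2.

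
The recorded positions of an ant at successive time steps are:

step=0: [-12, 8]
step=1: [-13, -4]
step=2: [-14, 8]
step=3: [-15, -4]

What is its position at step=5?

The first coordinate changes by -1 each step, so at step 5 it is -12 + 5·(-1) = -17.
The second coordinate repeats the cycle [8, -4] with period 2; step 5 mod 2 = 1, giving -4.

[-17, -4]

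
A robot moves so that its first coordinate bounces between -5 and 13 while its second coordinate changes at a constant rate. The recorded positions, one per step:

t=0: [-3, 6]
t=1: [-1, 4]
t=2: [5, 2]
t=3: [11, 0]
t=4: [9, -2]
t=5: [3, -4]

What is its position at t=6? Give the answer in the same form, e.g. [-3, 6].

The first coordinate reflects between -5 and 13, moving 6 per step.
  step 6: 3 → -3
The second coordinate changes by -2 each step: at step 6 it is -6.

[-3, -6]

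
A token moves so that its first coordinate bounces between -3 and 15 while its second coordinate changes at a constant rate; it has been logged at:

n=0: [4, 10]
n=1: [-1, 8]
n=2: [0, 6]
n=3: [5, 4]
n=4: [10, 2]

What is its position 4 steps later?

The first coordinate travels 5 per step and bounces off the walls at -3 and 15.
  step 5: 10 → 15
  step 6: 15 → 10
  step 7: 10 → 5
  step 8: 5 → 0
The second coordinate changes by -2 each step: at step 8 it is -6.

[0, -6]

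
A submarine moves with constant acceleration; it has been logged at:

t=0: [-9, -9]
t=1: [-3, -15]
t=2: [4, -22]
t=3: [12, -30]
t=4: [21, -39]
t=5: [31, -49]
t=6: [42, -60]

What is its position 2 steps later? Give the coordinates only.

Taking differences between consecutive positions: [+6, -6], [+7, -7], [+8, -8], [+9, -9], [+10, -10], [+11, -11]. These grow by [+1, -1] each step.
step 7: [42, -60] + [+12, -12] → [54, -72]
step 8: [54, -72] + [+13, -13] → [67, -85]

[67, -85]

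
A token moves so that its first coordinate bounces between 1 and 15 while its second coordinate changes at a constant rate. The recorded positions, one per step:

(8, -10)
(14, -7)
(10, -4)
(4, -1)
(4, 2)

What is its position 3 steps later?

(8, 11)

The first coordinate reflects between 1 and 15, moving 6 per step.
  step 5: 4 → 10
  step 6: 10 → 14
  step 7: 14 → 8
The second coordinate changes by +3 each step: at step 7 it is 11.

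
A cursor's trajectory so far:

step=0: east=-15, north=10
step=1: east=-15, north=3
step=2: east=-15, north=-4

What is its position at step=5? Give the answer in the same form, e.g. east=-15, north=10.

east=-15, north=-25

Constant displacement of (+0, -7) per step.
step 3: east=-15, north=-4 + (+0, -7) → east=-15, north=-11
step 4: east=-15, north=-11 + (+0, -7) → east=-15, north=-18
step 5: east=-15, north=-18 + (+0, -7) → east=-15, north=-25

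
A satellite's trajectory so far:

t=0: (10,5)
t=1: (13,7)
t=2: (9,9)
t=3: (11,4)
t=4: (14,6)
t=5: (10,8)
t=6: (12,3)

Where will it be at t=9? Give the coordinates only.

(13,2)

Differencing gives (+3,+2), (-4,+2), (+2,-5), (+3,+2), (-4,+2), (+2,-5). This is the pattern (+3,+2), (-4,+2), (+2,-5) repeated.
step 7: apply (+3,+2) → (15,5)
step 8: apply (-4,+2) → (11,7)
step 9: apply (+2,-5) → (13,2)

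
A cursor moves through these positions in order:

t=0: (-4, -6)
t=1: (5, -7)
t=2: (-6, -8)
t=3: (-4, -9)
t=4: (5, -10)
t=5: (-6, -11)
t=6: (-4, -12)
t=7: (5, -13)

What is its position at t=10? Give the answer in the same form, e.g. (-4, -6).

First: cycles through -4, 5, -6 every 3 steps. Step 10 lands at position 1 of the cycle → 5.
Second: linear, -1 per step → -16 at step 10.

(5, -16)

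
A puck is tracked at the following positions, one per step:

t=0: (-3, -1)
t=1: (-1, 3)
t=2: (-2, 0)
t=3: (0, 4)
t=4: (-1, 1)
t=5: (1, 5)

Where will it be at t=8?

The moves between consecutive positions are (+2, +4), (-1, -3), (+2, +4), (-1, -3), (+2, +4); they repeat the 2-cycle [(+2, +4), (-1, -3)].
step 6: apply (-1, -3) → (0, 2)
step 7: apply (+2, +4) → (2, 6)
step 8: apply (-1, -3) → (1, 3)

(1, 3)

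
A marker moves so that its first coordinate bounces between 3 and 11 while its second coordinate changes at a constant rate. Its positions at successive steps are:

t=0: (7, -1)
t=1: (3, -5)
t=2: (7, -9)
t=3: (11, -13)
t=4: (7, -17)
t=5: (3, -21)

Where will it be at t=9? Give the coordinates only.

(3, -37)

The first coordinate travels 4 per step and bounces off the walls at 3 and 11.
  step 6: 3 → 7
  step 7: 7 → 11
  step 8: 11 → 7
  step 9: 7 → 3
The second coordinate changes by -4 each step: at step 9 it is -37.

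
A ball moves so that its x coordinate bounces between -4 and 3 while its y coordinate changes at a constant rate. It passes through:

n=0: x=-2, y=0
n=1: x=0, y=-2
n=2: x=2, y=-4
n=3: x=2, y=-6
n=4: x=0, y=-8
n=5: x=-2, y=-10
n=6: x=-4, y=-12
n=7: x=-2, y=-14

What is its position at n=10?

The x coordinate reflects between -4 and 3, moving 2 per step.
  step 8: -2 → 0
  step 9: 0 → 2
  step 10: 2 → 2
The y coordinate changes by -2 each step: at step 10 it is -20.

x=2, y=-20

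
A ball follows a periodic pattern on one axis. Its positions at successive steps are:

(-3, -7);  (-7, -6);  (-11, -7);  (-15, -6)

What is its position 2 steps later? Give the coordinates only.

First: linear, -4 per step → -23 at step 5.
Second: cycles through -7, -6 every 2 steps. Step 5 lands at position 1 of the cycle → -6.

(-23, -6)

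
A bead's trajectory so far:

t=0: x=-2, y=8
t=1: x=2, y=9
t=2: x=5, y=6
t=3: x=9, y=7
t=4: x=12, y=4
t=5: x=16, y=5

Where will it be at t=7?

x=23, y=3

The moves between consecutive positions are (+4, +1), (+3, -3), (+4, +1), (+3, -3), (+4, +1); they repeat the 2-cycle [(+4, +1), (+3, -3)].
step 6: apply (+3, -3) → x=19, y=2
step 7: apply (+4, +1) → x=23, y=3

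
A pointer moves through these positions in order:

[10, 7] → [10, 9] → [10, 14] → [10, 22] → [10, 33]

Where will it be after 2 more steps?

[10, 64]

Successive displacements: [+0, +2], [+0, +5], [+0, +8], [+0, +11] — each changes by [+0, +3].
step 5: [10, 33] + [+0, +14] → [10, 47]
step 6: [10, 47] + [+0, +17] → [10, 64]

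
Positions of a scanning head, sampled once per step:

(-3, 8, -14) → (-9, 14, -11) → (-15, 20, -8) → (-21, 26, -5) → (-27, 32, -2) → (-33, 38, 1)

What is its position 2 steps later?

(-45, 50, 7)

Each step adds (-6, +6, +3) to the position.
step 6: (-33, 38, 1) + (-6, +6, +3) → (-39, 44, 4)
step 7: (-39, 44, 4) + (-6, +6, +3) → (-45, 50, 7)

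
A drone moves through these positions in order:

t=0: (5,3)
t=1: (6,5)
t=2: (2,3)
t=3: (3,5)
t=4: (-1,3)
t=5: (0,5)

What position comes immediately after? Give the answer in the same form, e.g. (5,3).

(-4,3)

Step-to-step displacements: (+1,+2), (-4,-2), (+1,+2), (-4,-2), (+1,+2) — a repeating cycle of length 2.
step 6: apply (-4,-2) → (-4,3)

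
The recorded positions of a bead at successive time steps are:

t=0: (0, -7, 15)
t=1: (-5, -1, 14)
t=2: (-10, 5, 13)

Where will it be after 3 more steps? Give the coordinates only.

(-25, 23, 10)

Constant displacement of (-5, +6, -1) per step.
step 3: (-10, 5, 13) + (-5, +6, -1) → (-15, 11, 12)
step 4: (-15, 11, 12) + (-5, +6, -1) → (-20, 17, 11)
step 5: (-20, 17, 11) + (-5, +6, -1) → (-25, 23, 10)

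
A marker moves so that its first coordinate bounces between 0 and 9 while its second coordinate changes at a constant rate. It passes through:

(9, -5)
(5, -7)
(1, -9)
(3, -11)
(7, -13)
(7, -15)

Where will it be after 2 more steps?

The first coordinate reflects between 0 and 9, moving 4 per step.
  step 6: 7 → 3
  step 7: 3 → 1
The second coordinate changes by -2 each step: at step 7 it is -19.

(1, -19)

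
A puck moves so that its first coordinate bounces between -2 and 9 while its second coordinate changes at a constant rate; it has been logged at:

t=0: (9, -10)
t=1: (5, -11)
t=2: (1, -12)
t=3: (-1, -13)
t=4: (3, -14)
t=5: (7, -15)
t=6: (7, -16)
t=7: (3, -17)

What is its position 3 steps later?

The first coordinate reflects between -2 and 9, moving 4 per step.
  step 8: 3 → -1
  step 9: -1 → 1
  step 10: 1 → 5
The second coordinate changes by -1 each step: at step 10 it is -20.

(5, -20)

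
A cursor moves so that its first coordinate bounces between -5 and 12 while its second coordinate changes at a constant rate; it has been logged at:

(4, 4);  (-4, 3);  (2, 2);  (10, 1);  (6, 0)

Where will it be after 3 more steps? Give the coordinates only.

The first coordinate travels 8 per step and bounces off the walls at -5 and 12.
  step 5: 6 → -2
  step 6: -2 → 0
  step 7: 0 → 8
The second coordinate changes by -1 each step: at step 7 it is -3.

(8, -3)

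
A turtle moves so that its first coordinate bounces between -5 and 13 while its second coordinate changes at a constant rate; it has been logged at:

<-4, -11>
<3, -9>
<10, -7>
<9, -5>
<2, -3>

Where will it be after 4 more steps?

The first coordinate reflects between -5 and 13, moving 7 per step.
  step 5: 2 → -5
  step 6: -5 → 2
  step 7: 2 → 9
  step 8: 9 → 10
The second coordinate changes by +2 each step: at step 8 it is 5.

<10, 5>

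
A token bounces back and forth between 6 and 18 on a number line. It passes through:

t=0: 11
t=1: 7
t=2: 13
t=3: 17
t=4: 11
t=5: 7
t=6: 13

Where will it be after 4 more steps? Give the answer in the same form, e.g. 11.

The value travels 6 per step and bounces off the walls at 6 and 18.
  step 7: 13 → 17
  step 8: 17 → 11
  step 9: 11 → 7
  step 10: 7 → 13

13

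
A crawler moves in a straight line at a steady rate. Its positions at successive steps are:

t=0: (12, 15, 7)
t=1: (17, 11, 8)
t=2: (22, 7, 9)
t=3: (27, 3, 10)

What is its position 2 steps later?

(37, -5, 12)

The position changes by (+5, -4, +1) every step.
step 4: (27, 3, 10) + (+5, -4, +1) → (32, -1, 11)
step 5: (32, -1, 11) + (+5, -4, +1) → (37, -5, 12)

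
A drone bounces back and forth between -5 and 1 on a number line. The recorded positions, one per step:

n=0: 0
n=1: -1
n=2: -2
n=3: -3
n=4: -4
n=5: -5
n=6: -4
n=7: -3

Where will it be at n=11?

1

The value travels 1 per step and bounces off the walls at -5 and 1.
  step 8: -3 → -2
  step 9: -2 → -1
  step 10: -1 → 0
  step 11: 0 → 1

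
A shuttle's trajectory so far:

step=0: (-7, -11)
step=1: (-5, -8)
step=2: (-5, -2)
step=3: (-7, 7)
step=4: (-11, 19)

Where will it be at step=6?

Taking differences between consecutive positions: (+2, +3), (+0, +6), (-2, +9), (-4, +12). These grow by (-2, +3) each step.
step 5: (-11, 19) + (-6, +15) → (-17, 34)
step 6: (-17, 34) + (-8, +18) → (-25, 52)

(-25, 52)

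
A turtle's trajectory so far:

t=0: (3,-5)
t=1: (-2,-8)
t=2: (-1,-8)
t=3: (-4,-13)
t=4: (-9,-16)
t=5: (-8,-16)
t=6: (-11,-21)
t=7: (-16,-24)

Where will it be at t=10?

Differencing gives (-5,-3), (+1,+0), (-3,-5), (-5,-3), (+1,+0), (-3,-5), (-5,-3). This is the pattern (-5,-3), (+1,+0), (-3,-5) repeated.
step 8: apply (+1,+0) → (-15,-24)
step 9: apply (-3,-5) → (-18,-29)
step 10: apply (-5,-3) → (-23,-32)

(-23,-32)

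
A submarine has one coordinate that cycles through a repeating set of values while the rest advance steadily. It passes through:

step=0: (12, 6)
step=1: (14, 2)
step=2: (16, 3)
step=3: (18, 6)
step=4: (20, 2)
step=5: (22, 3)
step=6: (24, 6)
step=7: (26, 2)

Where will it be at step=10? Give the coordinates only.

The first coordinate changes by +2 each step, so at step 10 it is 12 + 10·(2) = 32.
The second coordinate repeats the cycle [6, 2, 3] with period 3; step 10 mod 3 = 1, giving 2.

(32, 2)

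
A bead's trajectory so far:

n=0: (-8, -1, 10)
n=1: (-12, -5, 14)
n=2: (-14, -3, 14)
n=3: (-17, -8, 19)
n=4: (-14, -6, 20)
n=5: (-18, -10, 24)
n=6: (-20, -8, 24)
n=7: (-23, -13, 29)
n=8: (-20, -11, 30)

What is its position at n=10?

(-26, -13, 34)

Differencing gives (-4, -4, +4), (-2, +2, +0), (-3, -5, +5), (+3, +2, +1), (-4, -4, +4), (-2, +2, +0), (-3, -5, +5), (+3, +2, +1). This is the pattern (-4, -4, +4), (-2, +2, +0), (-3, -5, +5), (+3, +2, +1) repeated.
step 9: apply (-4, -4, +4) → (-24, -15, 34)
step 10: apply (-2, +2, +0) → (-26, -13, 34)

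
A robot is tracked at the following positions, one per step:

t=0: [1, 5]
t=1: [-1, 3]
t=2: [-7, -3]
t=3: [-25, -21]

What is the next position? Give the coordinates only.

[-79, -75]

Step-to-step displacements: [-2, -2], [-6, -6], [-18, -18]; each is 3× the previous.
step 4: [-25, -21] + [-54, -54] → [-79, -75]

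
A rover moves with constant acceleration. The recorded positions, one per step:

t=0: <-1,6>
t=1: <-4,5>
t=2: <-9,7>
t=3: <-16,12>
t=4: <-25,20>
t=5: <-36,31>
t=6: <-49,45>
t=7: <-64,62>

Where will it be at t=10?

Successive displacements: <-3,-1>, <-5,+2>, <-7,+5>, <-9,+8>, <-11,+11>, <-13,+14>, <-15,+17> — each changes by <-2,+3>.
step 8: <-64,62> + <-17,+20> → <-81,82>
step 9: <-81,82> + <-19,+23> → <-100,105>
step 10: <-100,105> + <-21,+26> → <-121,131>

<-121,131>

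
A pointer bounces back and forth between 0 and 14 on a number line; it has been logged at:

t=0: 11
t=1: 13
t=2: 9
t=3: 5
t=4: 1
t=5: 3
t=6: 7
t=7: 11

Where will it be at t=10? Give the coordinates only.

The value reflects between 0 and 14, moving 4 per step.
  step 8: 11 → 13
  step 9: 13 → 9
  step 10: 9 → 5

5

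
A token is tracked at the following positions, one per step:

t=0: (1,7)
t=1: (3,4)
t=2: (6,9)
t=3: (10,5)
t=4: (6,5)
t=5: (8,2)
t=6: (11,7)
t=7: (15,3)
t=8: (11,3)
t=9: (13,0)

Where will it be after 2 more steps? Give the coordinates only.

The moves between consecutive positions are (+2,-3), (+3,+5), (+4,-4), (-4,+0), (+2,-3), (+3,+5), (+4,-4), (-4,+0), (+2,-3); they repeat the 4-cycle [(+2,-3), (+3,+5), (+4,-4), (-4,+0)].
step 10: apply (+3,+5) → (16,5)
step 11: apply (+4,-4) → (20,1)

(20,1)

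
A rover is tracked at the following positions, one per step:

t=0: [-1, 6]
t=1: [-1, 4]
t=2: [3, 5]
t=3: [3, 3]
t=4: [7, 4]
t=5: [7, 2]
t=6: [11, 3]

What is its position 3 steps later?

Differencing gives [+0, -2], [+4, +1], [+0, -2], [+4, +1], [+0, -2], [+4, +1]. This is the pattern [+0, -2], [+4, +1] repeated.
step 7: apply [+0, -2] → [11, 1]
step 8: apply [+4, +1] → [15, 2]
step 9: apply [+0, -2] → [15, 0]

[15, 0]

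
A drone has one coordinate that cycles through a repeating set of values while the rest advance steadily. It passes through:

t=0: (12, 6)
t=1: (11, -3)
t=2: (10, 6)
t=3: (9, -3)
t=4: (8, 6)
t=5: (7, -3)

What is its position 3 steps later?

(4, 6)

The first coordinate changes by -1 each step, so at step 8 it is 12 + 8·(-1) = 4.
The second coordinate repeats the cycle [6, -3] with period 2; step 8 mod 2 = 0, giving 6.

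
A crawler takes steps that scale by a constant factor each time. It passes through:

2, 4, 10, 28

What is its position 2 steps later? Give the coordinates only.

244

Step-to-step displacements: +2, +6, +18; each is 3× the previous.
step 4: 28 + 54 → 82
step 5: 82 + 162 → 244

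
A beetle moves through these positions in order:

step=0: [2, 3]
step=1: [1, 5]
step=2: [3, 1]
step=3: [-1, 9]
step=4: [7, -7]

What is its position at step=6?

[23, -39]

Step-to-step displacements: [-1, +2], [+2, -4], [-4, +8], [+8, -16]; each is -2× the previous.
step 5: [7, -7] + [-16, +32] → [-9, 25]
step 6: [-9, 25] + [+32, -64] → [23, -39]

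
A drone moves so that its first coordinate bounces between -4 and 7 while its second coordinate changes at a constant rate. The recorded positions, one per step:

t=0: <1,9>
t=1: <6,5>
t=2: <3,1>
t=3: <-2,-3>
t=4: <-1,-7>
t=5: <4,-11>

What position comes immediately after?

<5,-15>

The first coordinate reflects between -4 and 7, moving 5 per step.
  step 6: 4 → 5
The second coordinate changes by -4 each step: at step 6 it is -15.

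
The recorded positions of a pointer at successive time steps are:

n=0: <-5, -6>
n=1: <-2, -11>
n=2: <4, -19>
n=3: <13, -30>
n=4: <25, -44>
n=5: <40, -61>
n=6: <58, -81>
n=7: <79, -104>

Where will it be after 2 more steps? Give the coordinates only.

Successive displacements: <+3, -5>, <+6, -8>, <+9, -11>, <+12, -14>, <+15, -17>, <+18, -20>, <+21, -23> — each changes by <+3, -3>.
step 8: <79, -104> + <+24, -26> → <103, -130>
step 9: <103, -130> + <+27, -29> → <130, -159>

<130, -159>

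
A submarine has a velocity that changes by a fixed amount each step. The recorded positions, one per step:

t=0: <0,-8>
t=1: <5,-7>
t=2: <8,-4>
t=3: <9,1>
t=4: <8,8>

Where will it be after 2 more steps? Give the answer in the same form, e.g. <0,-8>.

<0,28>

First differences are <+5,+1>, <+3,+3>, <+1,+5>, <-1,+7>; their common second difference is <-2,+2> (constant acceleration).
step 5: <8,8> + <-3,+9> → <5,17>
step 6: <5,17> + <-5,+11> → <0,28>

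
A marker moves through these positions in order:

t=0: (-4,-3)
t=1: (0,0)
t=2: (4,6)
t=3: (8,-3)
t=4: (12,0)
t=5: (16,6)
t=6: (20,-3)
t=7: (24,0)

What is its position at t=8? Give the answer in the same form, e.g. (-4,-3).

(28,6)

The first coordinate changes by +4 each step, so at step 8 it is -4 + 8·(4) = 28.
The second coordinate repeats the cycle [-3, 0, 6] with period 3; step 8 mod 3 = 2, giving 6.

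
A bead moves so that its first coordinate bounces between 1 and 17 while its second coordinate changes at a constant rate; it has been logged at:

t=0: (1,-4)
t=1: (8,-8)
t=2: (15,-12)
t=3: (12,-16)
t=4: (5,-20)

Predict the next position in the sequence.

The first coordinate reflects between 1 and 17, moving 7 per step.
  step 5: 5 → 4
The second coordinate changes by -4 each step: at step 5 it is -24.

(4,-24)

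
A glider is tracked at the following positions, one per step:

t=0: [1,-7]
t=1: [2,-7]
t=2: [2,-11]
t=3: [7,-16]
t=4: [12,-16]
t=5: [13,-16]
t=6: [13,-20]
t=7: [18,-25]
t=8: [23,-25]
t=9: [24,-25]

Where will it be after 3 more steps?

Step-to-step displacements: [+1,+0], [+0,-4], [+5,-5], [+5,+0], [+1,+0], [+0,-4], [+5,-5], [+5,+0], [+1,+0] — a repeating cycle of length 4.
step 10: apply [+0,-4] → [24,-29]
step 11: apply [+5,-5] → [29,-34]
step 12: apply [+5,+0] → [34,-34]

[34,-34]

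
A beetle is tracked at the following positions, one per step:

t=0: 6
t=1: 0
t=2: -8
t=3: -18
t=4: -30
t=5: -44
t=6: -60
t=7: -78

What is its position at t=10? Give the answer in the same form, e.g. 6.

First differences are -6, -8, -10, -12, -14, -16, -18; their common second difference is -2 (constant acceleration).
step 8: -78 − 20 → -98
step 9: -98 − 22 → -120
step 10: -120 − 24 → -144

-144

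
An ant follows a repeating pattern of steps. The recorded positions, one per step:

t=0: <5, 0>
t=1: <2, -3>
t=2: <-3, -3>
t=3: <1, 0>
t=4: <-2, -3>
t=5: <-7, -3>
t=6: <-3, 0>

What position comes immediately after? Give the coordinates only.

Differencing gives <-3, -3>, <-5, +0>, <+4, +3>, <-3, -3>, <-5, +0>, <+4, +3>. This is the pattern <-3, -3>, <-5, +0>, <+4, +3> repeated.
step 7: apply <-3, -3> → <-6, -3>

<-6, -3>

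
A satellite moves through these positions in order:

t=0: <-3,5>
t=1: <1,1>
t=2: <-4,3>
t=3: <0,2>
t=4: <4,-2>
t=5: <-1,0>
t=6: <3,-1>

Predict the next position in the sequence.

<7,-5>

Differencing gives <+4,-4>, <-5,+2>, <+4,-1>, <+4,-4>, <-5,+2>, <+4,-1>. This is the pattern <+4,-4>, <-5,+2>, <+4,-1> repeated.
step 7: apply <+4,-4> → <7,-5>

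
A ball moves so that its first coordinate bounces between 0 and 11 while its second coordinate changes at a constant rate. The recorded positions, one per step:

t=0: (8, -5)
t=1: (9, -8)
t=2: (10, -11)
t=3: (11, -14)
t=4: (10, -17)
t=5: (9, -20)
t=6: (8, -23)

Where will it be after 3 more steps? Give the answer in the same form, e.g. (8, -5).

(5, -32)

The first coordinate reflects between 0 and 11, moving 1 per step.
  step 7: 8 → 7
  step 8: 7 → 6
  step 9: 6 → 5
The second coordinate changes by -3 each step: at step 9 it is -32.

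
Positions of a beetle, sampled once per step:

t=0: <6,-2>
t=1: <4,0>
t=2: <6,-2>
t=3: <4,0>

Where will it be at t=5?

The jumps are <-2,+2>, <+2,-2>, <-2,+2> — a geometric progression with ratio -1.
step 4: <4,0> + <+2,-2> → <6,-2>
step 5: <6,-2> + <-2,+2> → <4,0>

<4,0>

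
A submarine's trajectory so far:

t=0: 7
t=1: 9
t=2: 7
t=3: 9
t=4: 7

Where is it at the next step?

Step-to-step displacements: +2, -2, +2, -2; each is -1× the previous.
step 5: 7 + 2 → 9

9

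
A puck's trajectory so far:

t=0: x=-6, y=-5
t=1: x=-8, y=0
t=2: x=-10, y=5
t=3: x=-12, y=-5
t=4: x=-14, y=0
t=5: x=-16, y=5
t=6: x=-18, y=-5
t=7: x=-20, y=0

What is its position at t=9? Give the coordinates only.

x=-24, y=-5

X: linear, -2 per step → -24 at step 9.
Y: cycles through -5, 0, 5 every 3 steps. Step 9 lands at position 0 of the cycle → -5.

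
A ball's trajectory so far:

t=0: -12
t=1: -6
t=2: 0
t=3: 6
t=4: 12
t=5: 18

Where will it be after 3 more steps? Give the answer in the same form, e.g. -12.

36

The position changes by +6 every step.
step 6: 18 + 6 → 24
step 7: 24 + 6 → 30
step 8: 30 + 6 → 36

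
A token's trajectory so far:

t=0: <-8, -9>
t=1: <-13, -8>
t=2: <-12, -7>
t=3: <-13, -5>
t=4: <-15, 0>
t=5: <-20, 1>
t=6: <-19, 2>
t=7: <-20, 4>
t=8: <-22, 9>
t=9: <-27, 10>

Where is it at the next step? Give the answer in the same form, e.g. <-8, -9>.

<-26, 11>

The moves between consecutive positions are <-5, +1>, <+1, +1>, <-1, +2>, <-2, +5>, <-5, +1>, <+1, +1>, <-1, +2>, <-2, +5>, <-5, +1>; they repeat the 4-cycle [<-5, +1>, <+1, +1>, <-1, +2>, <-2, +5>].
step 10: apply <+1, +1> → <-26, 11>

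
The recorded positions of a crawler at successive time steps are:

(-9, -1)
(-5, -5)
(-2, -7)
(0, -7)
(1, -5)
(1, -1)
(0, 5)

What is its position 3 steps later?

Taking differences between consecutive positions: (+4, -4), (+3, -2), (+2, +0), (+1, +2), (+0, +4), (-1, +6). These grow by (-1, +2) each step.
step 7: (0, 5) + (-2, +8) → (-2, 13)
step 8: (-2, 13) + (-3, +10) → (-5, 23)
step 9: (-5, 23) + (-4, +12) → (-9, 35)

(-9, 35)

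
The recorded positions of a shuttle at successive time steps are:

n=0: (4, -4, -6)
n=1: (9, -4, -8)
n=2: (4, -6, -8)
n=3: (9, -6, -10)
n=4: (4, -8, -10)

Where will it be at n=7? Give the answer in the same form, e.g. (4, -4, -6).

The moves between consecutive positions are (+5, +0, -2), (-5, -2, +0), (+5, +0, -2), (-5, -2, +0); they repeat the 2-cycle [(+5, +0, -2), (-5, -2, +0)].
step 5: apply (+5, +0, -2) → (9, -8, -12)
step 6: apply (-5, -2, +0) → (4, -10, -12)
step 7: apply (+5, +0, -2) → (9, -10, -14)

(9, -10, -14)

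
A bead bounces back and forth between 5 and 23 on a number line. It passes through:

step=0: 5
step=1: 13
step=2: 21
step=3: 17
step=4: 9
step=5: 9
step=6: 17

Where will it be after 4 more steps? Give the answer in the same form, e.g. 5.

The value travels 8 per step and bounces off the walls at 5 and 23.
  step 7: 17 → 21
  step 8: 21 → 13
  step 9: 13 → 5
  step 10: 5 → 13

13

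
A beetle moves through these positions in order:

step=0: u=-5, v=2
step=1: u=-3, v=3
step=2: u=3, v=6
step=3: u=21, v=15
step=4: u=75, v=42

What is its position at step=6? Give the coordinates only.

u=723, v=366

Consecutive displacements (+2, +1), (+6, +3), (+18, +9), (+54, +27) scale by a factor of 3 each step.
step 5: u=75, v=42 + (+162, +81) → u=237, v=123
step 6: u=237, v=123 + (+486, +243) → u=723, v=366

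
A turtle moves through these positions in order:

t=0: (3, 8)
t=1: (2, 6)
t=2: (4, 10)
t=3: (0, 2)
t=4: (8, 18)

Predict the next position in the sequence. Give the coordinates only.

Step-to-step displacements: (-1, -2), (+2, +4), (-4, -8), (+8, +16); each is -2× the previous.
step 5: (8, 18) + (-16, -32) → (-8, -14)

(-8, -14)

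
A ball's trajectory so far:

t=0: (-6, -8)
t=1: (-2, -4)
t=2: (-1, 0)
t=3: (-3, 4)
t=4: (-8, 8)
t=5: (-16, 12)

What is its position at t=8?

Successive displacements: (+4, +4), (+1, +4), (-2, +4), (-5, +4), (-8, +4) — each changes by (-3, +0).
step 6: (-16, 12) + (-11, +4) → (-27, 16)
step 7: (-27, 16) + (-14, +4) → (-41, 20)
step 8: (-41, 20) + (-17, +4) → (-58, 24)

(-58, 24)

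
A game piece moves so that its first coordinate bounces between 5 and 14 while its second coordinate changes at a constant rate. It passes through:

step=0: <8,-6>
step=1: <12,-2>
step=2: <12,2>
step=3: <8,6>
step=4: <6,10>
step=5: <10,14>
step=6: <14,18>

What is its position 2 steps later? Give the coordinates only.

The first coordinate reflects between 5 and 14, moving 4 per step.
  step 7: 14 → 10
  step 8: 10 → 6
The second coordinate changes by +4 each step: at step 8 it is 26.

<6,26>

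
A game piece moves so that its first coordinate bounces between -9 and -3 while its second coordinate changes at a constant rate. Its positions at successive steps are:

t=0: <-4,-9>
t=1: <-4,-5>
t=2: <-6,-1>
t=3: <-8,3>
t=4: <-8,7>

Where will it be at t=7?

<-4,19>

The first coordinate travels 2 per step and bounces off the walls at -9 and -3.
  step 5: -8 → -6
  step 6: -6 → -4
  step 7: -4 → -4
The second coordinate changes by +4 each step: at step 7 it is 19.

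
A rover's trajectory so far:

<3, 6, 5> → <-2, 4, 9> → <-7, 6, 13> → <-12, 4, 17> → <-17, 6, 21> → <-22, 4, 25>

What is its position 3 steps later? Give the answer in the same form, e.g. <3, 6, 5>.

<-37, 6, 37>

The first coordinate changes by -5 each step, so at step 8 it is 3 + 8·(-5) = -37.
The second coordinate repeats the cycle [6, 4] with period 2; step 8 mod 2 = 0, giving 6.
The third coordinate changes by +4 each step, so at step 8 it is 5 + 8·(4) = 37.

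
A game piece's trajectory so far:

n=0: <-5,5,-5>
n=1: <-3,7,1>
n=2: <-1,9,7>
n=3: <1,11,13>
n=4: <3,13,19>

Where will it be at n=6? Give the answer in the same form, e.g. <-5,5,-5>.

<7,17,31>

Constant displacement of <+2,+2,+6> per step.
step 5: <3,13,19> + <+2,+2,+6> → <5,15,25>
step 6: <5,15,25> + <+2,+2,+6> → <7,17,31>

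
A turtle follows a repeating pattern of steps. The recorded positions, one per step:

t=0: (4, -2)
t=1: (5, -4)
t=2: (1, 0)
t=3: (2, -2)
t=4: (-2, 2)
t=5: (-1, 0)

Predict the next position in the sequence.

(-5, 4)

Differencing gives (+1, -2), (-4, +4), (+1, -2), (-4, +4), (+1, -2). This is the pattern (+1, -2), (-4, +4) repeated.
step 6: apply (-4, +4) → (-5, 4)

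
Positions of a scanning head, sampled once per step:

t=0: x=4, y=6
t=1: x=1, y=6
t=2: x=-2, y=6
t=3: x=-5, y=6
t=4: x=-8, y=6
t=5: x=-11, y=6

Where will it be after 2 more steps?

Each step adds (-3, +0) to the position.
step 6: x=-11, y=6 + (-3, +0) → x=-14, y=6
step 7: x=-14, y=6 + (-3, +0) → x=-17, y=6

x=-17, y=6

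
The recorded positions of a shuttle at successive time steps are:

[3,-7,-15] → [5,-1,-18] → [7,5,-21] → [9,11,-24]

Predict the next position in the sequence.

Each step adds [+2,+6,-3] to the position.
step 4: [9,11,-24] + [+2,+6,-3] → [11,17,-27]

[11,17,-27]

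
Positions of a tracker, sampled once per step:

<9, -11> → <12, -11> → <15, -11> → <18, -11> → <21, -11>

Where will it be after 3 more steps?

Constant displacement of <+3, +0> per step.
step 5: <21, -11> + <+3, +0> → <24, -11>
step 6: <24, -11> + <+3, +0> → <27, -11>
step 7: <27, -11> + <+3, +0> → <30, -11>

<30, -11>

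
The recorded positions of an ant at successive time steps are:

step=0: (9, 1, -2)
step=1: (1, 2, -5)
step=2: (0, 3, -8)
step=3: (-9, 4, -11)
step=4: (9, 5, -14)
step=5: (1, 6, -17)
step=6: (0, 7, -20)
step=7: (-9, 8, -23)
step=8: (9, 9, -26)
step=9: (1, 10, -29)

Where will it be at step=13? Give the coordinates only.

(1, 14, -41)

First: cycles through 9, 1, 0, -9 every 4 steps. Step 13 lands at position 1 of the cycle → 1.
Second: linear, +1 per step → 14 at step 13.
Third: linear, -3 per step → -41 at step 13.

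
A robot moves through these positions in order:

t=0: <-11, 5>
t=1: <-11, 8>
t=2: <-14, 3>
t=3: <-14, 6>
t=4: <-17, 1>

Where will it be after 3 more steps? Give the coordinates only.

Step-to-step displacements: <+0, +3>, <-3, -5>, <+0, +3>, <-3, -5> — a repeating cycle of length 2.
step 5: apply <+0, +3> → <-17, 4>
step 6: apply <-3, -5> → <-20, -1>
step 7: apply <+0, +3> → <-20, 2>

<-20, 2>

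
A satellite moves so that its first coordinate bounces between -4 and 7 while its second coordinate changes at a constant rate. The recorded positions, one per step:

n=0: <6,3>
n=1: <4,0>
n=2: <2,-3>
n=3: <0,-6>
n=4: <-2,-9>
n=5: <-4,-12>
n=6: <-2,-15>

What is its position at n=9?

The first coordinate reflects between -4 and 7, moving 2 per step.
  step 7: -2 → 0
  step 8: 0 → 2
  step 9: 2 → 4
The second coordinate changes by -3 each step: at step 9 it is -24.

<4,-24>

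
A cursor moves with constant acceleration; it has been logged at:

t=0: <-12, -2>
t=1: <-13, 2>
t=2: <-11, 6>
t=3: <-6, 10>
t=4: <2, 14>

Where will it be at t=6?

Taking differences between consecutive positions: <-1, +4>, <+2, +4>, <+5, +4>, <+8, +4>. These grow by <+3, +0> each step.
step 5: <2, 14> + <+11, +4> → <13, 18>
step 6: <13, 18> + <+14, +4> → <27, 22>

<27, 22>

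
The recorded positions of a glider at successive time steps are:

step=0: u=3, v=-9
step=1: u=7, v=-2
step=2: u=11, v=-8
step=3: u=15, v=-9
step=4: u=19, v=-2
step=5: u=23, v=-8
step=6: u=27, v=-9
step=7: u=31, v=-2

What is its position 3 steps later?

u=43, v=-2

The u coordinate changes by +4 each step, so at step 10 it is 3 + 10·(4) = 43.
The v coordinate repeats the cycle [-9, -2, -8] with period 3; step 10 mod 3 = 1, giving -2.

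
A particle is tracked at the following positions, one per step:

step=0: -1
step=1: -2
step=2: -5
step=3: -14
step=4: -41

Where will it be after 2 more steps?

The jumps are -1, -3, -9, -27 — a geometric progression with ratio 3.
step 5: -41 − 81 → -122
step 6: -122 − 243 → -365

-365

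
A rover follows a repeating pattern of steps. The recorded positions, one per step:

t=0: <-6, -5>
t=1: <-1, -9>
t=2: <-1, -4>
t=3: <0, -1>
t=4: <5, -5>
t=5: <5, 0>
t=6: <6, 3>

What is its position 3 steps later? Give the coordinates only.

Step-to-step displacements: <+5, -4>, <+0, +5>, <+1, +3>, <+5, -4>, <+0, +5>, <+1, +3> — a repeating cycle of length 3.
step 7: apply <+5, -4> → <11, -1>
step 8: apply <+0, +5> → <11, 4>
step 9: apply <+1, +3> → <12, 7>

<12, 7>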